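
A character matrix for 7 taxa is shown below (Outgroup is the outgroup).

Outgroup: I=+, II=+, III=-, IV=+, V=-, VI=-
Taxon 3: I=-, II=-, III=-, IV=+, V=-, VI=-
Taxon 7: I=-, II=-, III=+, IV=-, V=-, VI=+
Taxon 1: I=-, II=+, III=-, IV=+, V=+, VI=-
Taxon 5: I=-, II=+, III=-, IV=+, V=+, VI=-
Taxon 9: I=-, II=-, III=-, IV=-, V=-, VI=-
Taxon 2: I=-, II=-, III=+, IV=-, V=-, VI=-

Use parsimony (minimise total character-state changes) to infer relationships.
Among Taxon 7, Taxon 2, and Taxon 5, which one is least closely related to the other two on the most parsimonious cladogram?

Taxon 5

Character polarity is set by the outgroup: the derived state is whichever differs from the outgroup's state, so for I, II, IV the derived state is '-', and for the remaining characters it is '+'.
I (derived state '-') is shared by all ingroup taxa — unites the whole ingroup.
II: derived state '-' in Taxon 2, Taxon 3, Taxon 7, and Taxon 9 only — synapomorphy for {Taxon 2, Taxon 3, Taxon 7, Taxon 9}.
III (derived state '+') is shared by Taxon 2 and Taxon 7 — a synapomorphy uniting that clade.
IV (derived state '-') is shared by Taxon 2, Taxon 7, and Taxon 9 — a synapomorphy uniting that clade.
Only Taxon 1 and Taxon 5 show the derived state '+' for V, supporting them as a clade.
VI: derived state '+' in Taxon 7 only — an autapomorphy, so it tells us nothing about relationships among taxa.
Most parsimonious ingroup topology: ((Taxon 3,((Taxon 7,Taxon 2),Taxon 9)),(Taxon 1,Taxon 5)).
Taxon 7 and Taxon 2 share a more recent common ancestor with each other than either does with Taxon 5, so Taxon 5 is the least closely related of the three.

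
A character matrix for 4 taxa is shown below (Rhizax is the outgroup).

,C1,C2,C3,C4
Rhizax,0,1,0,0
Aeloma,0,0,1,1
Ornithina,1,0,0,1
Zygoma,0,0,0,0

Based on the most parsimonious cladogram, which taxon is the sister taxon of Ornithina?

Aeloma

Character polarity is set by the outgroup: the derived state is whichever differs from the outgroup's state, so for C2 the derived state is '0', and for the remaining characters it is '1'.
C1: derived state '1' in Ornithina only — an autapomorphy, so it tells us nothing about relationships among taxa.
C2 (derived state '0') is shared by all ingroup taxa — unites the whole ingroup.
C3 (derived state '1') is unique to Aeloma (autapomorphy; uninformative for grouping).
C4: derived state '1' in Aeloma and Ornithina only — synapomorphy for {Aeloma, Ornithina}.
Most parsimonious ingroup topology: ((Aeloma,Ornithina),Zygoma).
Ornithina and Aeloma form a cherry on this tree, so they are sister taxa.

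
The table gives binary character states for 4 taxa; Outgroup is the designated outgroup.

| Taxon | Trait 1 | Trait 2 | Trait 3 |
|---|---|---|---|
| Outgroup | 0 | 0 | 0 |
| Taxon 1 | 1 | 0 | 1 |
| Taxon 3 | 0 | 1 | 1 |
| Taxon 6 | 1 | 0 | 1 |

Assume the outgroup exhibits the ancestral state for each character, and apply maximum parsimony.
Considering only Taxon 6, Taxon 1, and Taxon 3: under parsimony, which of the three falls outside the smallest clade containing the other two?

Taxon 3

The outgroup has state '0' for every character, so '1' is the derived state throughout.
Trait 1 (derived state '1') is shared by Taxon 1 and Taxon 6 — a synapomorphy uniting that clade.
Trait 2 (derived state '1') is unique to Taxon 3 (autapomorphy; uninformative for grouping).
Trait 3 (derived state '1') is shared by all ingroup taxa — unites the whole ingroup.
Most parsimonious ingroup topology: ((Taxon 1,Taxon 6),Taxon 3).
Taxon 1 and Taxon 6 share a more recent common ancestor with each other than either does with Taxon 3, so Taxon 3 is the least closely related of the three.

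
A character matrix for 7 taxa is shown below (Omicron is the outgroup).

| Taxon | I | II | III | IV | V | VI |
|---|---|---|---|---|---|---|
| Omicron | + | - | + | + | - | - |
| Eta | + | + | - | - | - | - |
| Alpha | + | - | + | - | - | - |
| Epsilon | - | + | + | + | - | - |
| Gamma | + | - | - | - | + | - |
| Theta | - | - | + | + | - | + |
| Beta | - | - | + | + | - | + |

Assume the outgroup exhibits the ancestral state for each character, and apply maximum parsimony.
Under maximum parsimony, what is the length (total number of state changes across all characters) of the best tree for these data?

7

Character polarity is set by the outgroup: the derived state is whichever differs from the outgroup's state, so for I, III, IV the derived state is '-', and for the remaining characters it is '+'.
I (derived state '-') is shared by Beta, Epsilon, and Theta — a synapomorphy uniting that clade.
II groups Epsilon and Eta, which is incompatible with the clades supported by the remaining characters; treating it as convergent (homoplasy) costs fewer steps than any alternative tree.
Only Eta and Gamma show the derived state '-' for III, supporting them as a clade.
IV (derived state '-') is shared by Alpha, Eta, and Gamma — a synapomorphy uniting that clade.
V: derived state '+' in Gamma only — an autapomorphy, so it tells us nothing about relationships among taxa.
VI: derived state '+' in Beta and Theta only — synapomorphy for {Beta, Theta}.
Most parsimonious ingroup topology: ((Epsilon,(Theta,Beta)),(Alpha,(Eta,Gamma))).
Changes per character on this tree: I: 1; II: 2; III: 1; IV: 1; V: 1; VI: 1.
Total = 7.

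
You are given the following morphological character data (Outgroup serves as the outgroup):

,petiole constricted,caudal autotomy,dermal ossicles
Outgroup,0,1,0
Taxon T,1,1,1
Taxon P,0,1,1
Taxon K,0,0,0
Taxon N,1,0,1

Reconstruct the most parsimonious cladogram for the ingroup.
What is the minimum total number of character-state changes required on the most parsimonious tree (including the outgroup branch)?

Character polarity is set by the outgroup: the derived state is whichever differs from the outgroup's state, so for caudal autotomy the derived state is '0', and for the remaining characters it is '1'.
petiole constricted: derived state '1' in Taxon N and Taxon T only — synapomorphy for {Taxon N, Taxon T}.
caudal autotomy (state '0') occurs in Taxon K and Taxon N but conflicts with the nesting implied by the other characters — most parsimoniously interpreted as homoplasy.
dermal ossicles (derived state '1') is shared by Taxon N, Taxon P, and Taxon T — a synapomorphy uniting that clade.
Most parsimonious ingroup topology: (((Taxon T,Taxon N),Taxon P),Taxon K).
Changes per character on this tree: petiole constricted: 1; caudal autotomy: 2; dermal ossicles: 1.
Total = 4.

4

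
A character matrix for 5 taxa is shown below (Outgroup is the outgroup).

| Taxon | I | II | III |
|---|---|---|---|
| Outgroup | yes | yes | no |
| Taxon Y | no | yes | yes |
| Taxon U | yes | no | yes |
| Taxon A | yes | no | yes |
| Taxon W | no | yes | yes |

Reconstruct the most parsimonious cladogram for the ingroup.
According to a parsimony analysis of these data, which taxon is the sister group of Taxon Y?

Character polarity is set by the outgroup: the derived state is whichever differs from the outgroup's state, so for I, II the derived state is 'no', and for the remaining characters it is 'yes'.
I (derived state 'no') is shared by Taxon W and Taxon Y — a synapomorphy uniting that clade.
Only Taxon A and Taxon U show the derived state 'no' for II, supporting them as a clade.
III (derived state 'yes') is shared by all ingroup taxa — unites the whole ingroup.
Most parsimonious ingroup topology: ((Taxon Y,Taxon W),(Taxon U,Taxon A)).
Taxon Y and Taxon W form a cherry on this tree, so they are sister taxa.

Taxon W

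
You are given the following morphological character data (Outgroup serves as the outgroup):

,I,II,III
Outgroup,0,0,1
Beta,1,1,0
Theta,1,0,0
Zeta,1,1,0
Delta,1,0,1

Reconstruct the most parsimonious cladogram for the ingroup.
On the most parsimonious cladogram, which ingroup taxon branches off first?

Delta

Character polarity is set by the outgroup: the derived state is whichever differs from the outgroup's state, so for III the derived state is '0', and for the remaining characters it is '1'.
I (derived state '1') is shared by all ingroup taxa — unites the whole ingroup.
II: derived state '1' in Beta and Zeta only — synapomorphy for {Beta, Zeta}.
III (derived state '0') is shared by Beta, Theta, and Zeta — a synapomorphy uniting that clade.
Most parsimonious ingroup topology: (((Beta,Zeta),Theta),Delta).
Delta is sister to the clade containing all other ingroup taxa, so it is the earliest-diverging (most basal) ingroup lineage.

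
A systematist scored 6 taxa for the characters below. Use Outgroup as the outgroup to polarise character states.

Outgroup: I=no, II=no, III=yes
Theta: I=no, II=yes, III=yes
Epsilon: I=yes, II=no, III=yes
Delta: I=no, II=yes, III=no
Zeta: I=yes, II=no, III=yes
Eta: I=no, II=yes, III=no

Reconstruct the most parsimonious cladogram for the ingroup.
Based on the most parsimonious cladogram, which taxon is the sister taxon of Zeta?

Epsilon

Character polarity is set by the outgroup: the derived state is whichever differs from the outgroup's state, so for III the derived state is 'no', and for the remaining characters it is 'yes'.
Only Epsilon and Zeta show the derived state 'yes' for I, supporting them as a clade.
II: derived state 'yes' in Delta, Eta, and Theta only — synapomorphy for {Delta, Eta, Theta}.
Only Delta and Eta show the derived state 'no' for III, supporting them as a clade.
Most parsimonious ingroup topology: ((Zeta,Epsilon),((Eta,Delta),Theta)).
Zeta and Epsilon form a cherry on this tree, so they are sister taxa.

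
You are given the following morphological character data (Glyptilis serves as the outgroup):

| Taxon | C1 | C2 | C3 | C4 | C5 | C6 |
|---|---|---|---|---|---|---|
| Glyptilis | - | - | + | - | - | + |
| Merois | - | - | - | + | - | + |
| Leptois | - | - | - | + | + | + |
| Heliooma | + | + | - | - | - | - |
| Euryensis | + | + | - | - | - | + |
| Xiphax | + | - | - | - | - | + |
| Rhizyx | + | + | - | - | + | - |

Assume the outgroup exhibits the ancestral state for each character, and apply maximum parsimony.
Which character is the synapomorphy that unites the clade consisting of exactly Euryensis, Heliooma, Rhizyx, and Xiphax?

C1

Character polarity is set by the outgroup: the derived state is whichever differs from the outgroup's state, so for C3, C6 the derived state is '-', and for the remaining characters it is '+'.
C1: derived state '+' in Euryensis, Heliooma, Rhizyx, and Xiphax only — synapomorphy for {Euryensis, Heliooma, Rhizyx, Xiphax}.
C2 (derived state '+') is shared by Euryensis, Heliooma, and Rhizyx — a synapomorphy uniting that clade.
C3 (derived state '-') is shared by all ingroup taxa — unites the whole ingroup.
Only Leptois and Merois show the derived state '+' for C4, supporting them as a clade.
C5 groups Leptois and Rhizyx, which is incompatible with the clades supported by the remaining characters; treating it as convergent (homoplasy) costs fewer steps than any alternative tree.
Only Heliooma and Rhizyx show the derived state '-' for C6, supporting them as a clade.
Most parsimonious ingroup topology: ((Merois,Leptois),(((Heliooma,Rhizyx),Euryensis),Xiphax)).
The clade {Euryensis, Heliooma, Rhizyx, Xiphax} is supported by C1: its derived state '+' occurs in exactly those taxa and in no other taxon (including the outgroup).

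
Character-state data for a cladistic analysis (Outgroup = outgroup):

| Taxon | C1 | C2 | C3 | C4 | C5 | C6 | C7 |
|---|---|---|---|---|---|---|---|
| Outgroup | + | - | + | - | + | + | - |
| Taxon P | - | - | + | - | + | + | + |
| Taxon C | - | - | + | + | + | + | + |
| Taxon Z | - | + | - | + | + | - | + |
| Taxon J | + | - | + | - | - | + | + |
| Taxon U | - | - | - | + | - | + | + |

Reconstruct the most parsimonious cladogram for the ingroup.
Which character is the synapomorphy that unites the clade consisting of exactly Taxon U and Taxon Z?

C3

Character polarity is set by the outgroup: the derived state is whichever differs from the outgroup's state, so for C1, C3, C5, C6 the derived state is '-', and for the remaining characters it is '+'.
C1 (derived state '-') is shared by Taxon C, Taxon P, Taxon U, and Taxon Z — a synapomorphy uniting that clade.
C2 (derived state '+') is unique to Taxon Z (autapomorphy; uninformative for grouping).
C3: derived state '-' in Taxon U and Taxon Z only — synapomorphy for {Taxon U, Taxon Z}.
C4 (derived state '+') is shared by Taxon C, Taxon U, and Taxon Z — a synapomorphy uniting that clade.
C5 (state '-') occurs in Taxon J and Taxon U but conflicts with the nesting implied by the other characters — most parsimoniously interpreted as homoplasy.
C6 (derived state '-') is unique to Taxon Z (autapomorphy; uninformative for grouping).
All ingroup taxa share the derived state '+' for C7; it defines the ingroup but does not resolve relationships within it.
Most parsimonious ingroup topology: ((Taxon P,(Taxon C,(Taxon Z,Taxon U))),Taxon J).
The clade {Taxon U, Taxon Z} is supported by C3: its derived state '-' occurs in exactly those taxa and in no other taxon (including the outgroup).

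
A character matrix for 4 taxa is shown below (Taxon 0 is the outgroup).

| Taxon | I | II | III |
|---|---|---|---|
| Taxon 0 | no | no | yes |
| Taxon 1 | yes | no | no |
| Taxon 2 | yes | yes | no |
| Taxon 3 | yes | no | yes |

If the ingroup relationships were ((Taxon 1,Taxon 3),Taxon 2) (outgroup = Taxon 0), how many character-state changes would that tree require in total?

4

Map each character onto ((Taxon 1,Taxon 3),Taxon 2) (rooted by Taxon 0) and count the minimum state changes it requires (Fitch parsimony):
I: 1; II: 1; III: 2.
Total tree length = 4.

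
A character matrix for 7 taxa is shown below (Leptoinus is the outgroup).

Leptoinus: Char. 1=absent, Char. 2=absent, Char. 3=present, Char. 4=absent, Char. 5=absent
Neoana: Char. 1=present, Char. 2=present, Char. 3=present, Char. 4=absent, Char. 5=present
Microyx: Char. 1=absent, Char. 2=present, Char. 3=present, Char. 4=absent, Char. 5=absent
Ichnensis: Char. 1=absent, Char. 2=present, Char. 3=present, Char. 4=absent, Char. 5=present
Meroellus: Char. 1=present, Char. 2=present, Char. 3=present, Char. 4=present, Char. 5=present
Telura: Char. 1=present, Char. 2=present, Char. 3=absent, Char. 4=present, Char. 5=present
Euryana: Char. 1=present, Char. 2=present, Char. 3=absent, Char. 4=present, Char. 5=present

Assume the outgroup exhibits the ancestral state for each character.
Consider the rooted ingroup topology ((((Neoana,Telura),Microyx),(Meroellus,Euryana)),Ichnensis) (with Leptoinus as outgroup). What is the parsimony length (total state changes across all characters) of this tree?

Map each character onto ((((Neoana,Telura),Microyx),(Meroellus,Euryana)),Ichnensis) (rooted by Leptoinus) and count the minimum state changes it requires (Fitch parsimony):
Char. 1: 2; Char. 2: 1; Char. 3: 2; Char. 4: 2; Char. 5: 2.
Total tree length = 9.

9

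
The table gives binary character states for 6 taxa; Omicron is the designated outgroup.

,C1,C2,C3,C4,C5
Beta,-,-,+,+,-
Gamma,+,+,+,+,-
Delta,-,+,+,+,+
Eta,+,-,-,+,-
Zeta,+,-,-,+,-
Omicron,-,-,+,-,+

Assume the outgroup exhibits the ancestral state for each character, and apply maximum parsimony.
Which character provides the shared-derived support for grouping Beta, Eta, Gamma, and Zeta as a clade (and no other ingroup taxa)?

Character polarity is set by the outgroup: the derived state is whichever differs from the outgroup's state, so for C3, C5 the derived state is '-', and for the remaining characters it is '+'.
C1 (derived state '+') is shared by Eta, Gamma, and Zeta — a synapomorphy uniting that clade.
C2 groups Delta and Gamma, which is incompatible with the clades supported by the remaining characters; treating it as convergent (homoplasy) costs fewer steps than any alternative tree.
C3 (derived state '-') is shared by Eta and Zeta — a synapomorphy uniting that clade.
All ingroup taxa share the derived state '+' for C4; it defines the ingroup but does not resolve relationships within it.
C5: derived state '-' in Beta, Eta, Gamma, and Zeta only — synapomorphy for {Beta, Eta, Gamma, Zeta}.
Most parsimonious ingroup topology: ((((Eta,Zeta),Gamma),Beta),Delta).
The clade {Beta, Eta, Gamma, Zeta} is supported by C5: its derived state '-' occurs in exactly those taxa and in no other taxon (including the outgroup).

C5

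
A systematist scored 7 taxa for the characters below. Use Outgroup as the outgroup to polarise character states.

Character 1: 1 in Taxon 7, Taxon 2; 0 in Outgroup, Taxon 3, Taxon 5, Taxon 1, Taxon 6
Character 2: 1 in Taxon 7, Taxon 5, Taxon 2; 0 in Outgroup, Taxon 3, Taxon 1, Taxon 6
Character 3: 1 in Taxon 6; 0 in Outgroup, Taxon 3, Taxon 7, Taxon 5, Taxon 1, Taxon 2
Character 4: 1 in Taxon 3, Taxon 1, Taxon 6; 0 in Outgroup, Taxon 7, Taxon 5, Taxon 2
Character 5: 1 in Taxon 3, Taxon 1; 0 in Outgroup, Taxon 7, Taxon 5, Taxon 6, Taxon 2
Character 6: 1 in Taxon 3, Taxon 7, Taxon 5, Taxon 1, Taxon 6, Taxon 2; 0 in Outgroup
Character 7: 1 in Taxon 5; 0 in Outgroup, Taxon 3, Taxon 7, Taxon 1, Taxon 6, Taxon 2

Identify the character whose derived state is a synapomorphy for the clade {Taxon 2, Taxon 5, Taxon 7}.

Character 2

The outgroup has state '0' for every character, so '1' is the derived state throughout.
Only Taxon 2 and Taxon 7 show the derived state '1' for Character 1, supporting them as a clade.
Only Taxon 2, Taxon 5, and Taxon 7 show the derived state '1' for Character 2, supporting them as a clade.
Character 3 (derived state '1') is unique to Taxon 6 (autapomorphy; uninformative for grouping).
Character 4 (derived state '1') is shared by Taxon 1, Taxon 3, and Taxon 6 — a synapomorphy uniting that clade.
Character 5: derived state '1' in Taxon 1 and Taxon 3 only — synapomorphy for {Taxon 1, Taxon 3}.
Character 6 (derived state '1') is shared by all ingroup taxa — unites the whole ingroup.
Character 7 (derived state '1') is unique to Taxon 5 (autapomorphy; uninformative for grouping).
Most parsimonious ingroup topology: (((Taxon 3,Taxon 1),Taxon 6),((Taxon 7,Taxon 2),Taxon 5)).
The clade {Taxon 2, Taxon 5, Taxon 7} is supported by Character 2: its derived state '1' occurs in exactly those taxa and in no other taxon (including the outgroup).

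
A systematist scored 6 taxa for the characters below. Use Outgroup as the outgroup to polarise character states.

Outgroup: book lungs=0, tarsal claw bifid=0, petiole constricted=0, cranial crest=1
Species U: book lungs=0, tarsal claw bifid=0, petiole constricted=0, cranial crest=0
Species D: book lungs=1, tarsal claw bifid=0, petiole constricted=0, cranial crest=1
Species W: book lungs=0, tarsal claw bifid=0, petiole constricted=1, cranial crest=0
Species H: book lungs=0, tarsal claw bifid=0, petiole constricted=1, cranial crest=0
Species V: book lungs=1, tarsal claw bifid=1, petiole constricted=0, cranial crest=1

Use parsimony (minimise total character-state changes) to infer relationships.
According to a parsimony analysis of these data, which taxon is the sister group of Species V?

Species D

Character polarity is set by the outgroup: the derived state is whichever differs from the outgroup's state, so for cranial crest the derived state is '0', and for the remaining characters it is '1'.
book lungs (derived state '1') is shared by Species D and Species V — a synapomorphy uniting that clade.
tarsal claw bifid (derived state '1') is unique to Species V (autapomorphy; uninformative for grouping).
petiole constricted (derived state '1') is shared by Species H and Species W — a synapomorphy uniting that clade.
cranial crest (derived state '0') is shared by Species H, Species U, and Species W — a synapomorphy uniting that clade.
Most parsimonious ingroup topology: (((Species H,Species W),Species U),(Species V,Species D)).
Species V and Species D form a cherry on this tree, so they are sister taxa.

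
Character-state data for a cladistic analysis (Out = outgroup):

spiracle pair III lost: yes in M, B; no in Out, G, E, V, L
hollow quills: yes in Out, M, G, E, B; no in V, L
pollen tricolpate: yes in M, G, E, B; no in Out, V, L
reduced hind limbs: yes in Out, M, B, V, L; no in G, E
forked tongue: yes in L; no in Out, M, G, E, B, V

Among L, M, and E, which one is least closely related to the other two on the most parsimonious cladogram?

Character polarity is set by the outgroup: the derived state is whichever differs from the outgroup's state, so for hollow quills, reduced hind limbs the derived state is 'no', and for the remaining characters it is 'yes'.
Only B and M show the derived state 'yes' for spiracle pair III lost, supporting them as a clade.
Only L and V show the derived state 'no' for hollow quills, supporting them as a clade.
pollen tricolpate: derived state 'yes' in B, E, G, and M only — synapomorphy for {B, E, G, M}.
reduced hind limbs: derived state 'no' in E and G only — synapomorphy for {E, G}.
forked tongue (derived state 'yes') is unique to L (autapomorphy; uninformative for grouping).
Most parsimonious ingroup topology: (((M,B),(G,E)),(V,L)).
E and M share a more recent common ancestor with each other than either does with L, so L is the least closely related of the three.

L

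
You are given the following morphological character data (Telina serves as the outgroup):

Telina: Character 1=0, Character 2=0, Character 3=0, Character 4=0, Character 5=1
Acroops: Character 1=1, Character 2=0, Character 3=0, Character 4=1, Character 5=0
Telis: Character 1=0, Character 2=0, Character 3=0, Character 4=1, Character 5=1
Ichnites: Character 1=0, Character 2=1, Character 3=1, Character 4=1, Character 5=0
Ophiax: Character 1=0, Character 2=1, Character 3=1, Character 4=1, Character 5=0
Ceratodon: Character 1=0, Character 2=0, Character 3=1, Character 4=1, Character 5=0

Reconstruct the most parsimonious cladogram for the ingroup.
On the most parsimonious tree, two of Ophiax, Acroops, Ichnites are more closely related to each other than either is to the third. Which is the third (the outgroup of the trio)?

Acroops

Character polarity is set by the outgroup: the derived state is whichever differs from the outgroup's state, so for Character 5 the derived state is '0', and for the remaining characters it is '1'.
Character 1 (derived state '1') is unique to Acroops (autapomorphy; uninformative for grouping).
Character 2: derived state '1' in Ichnites and Ophiax only — synapomorphy for {Ichnites, Ophiax}.
Character 3 (derived state '1') is shared by Ceratodon, Ichnites, and Ophiax — a synapomorphy uniting that clade.
All ingroup taxa share the derived state '1' for Character 4; it defines the ingroup but does not resolve relationships within it.
Character 5 (derived state '0') is shared by Acroops, Ceratodon, Ichnites, and Ophiax — a synapomorphy uniting that clade.
Most parsimonious ingroup topology: ((Acroops,((Ichnites,Ophiax),Ceratodon)),Telis).
Ichnites and Ophiax share a more recent common ancestor with each other than either does with Acroops, so Acroops is the least closely related of the three.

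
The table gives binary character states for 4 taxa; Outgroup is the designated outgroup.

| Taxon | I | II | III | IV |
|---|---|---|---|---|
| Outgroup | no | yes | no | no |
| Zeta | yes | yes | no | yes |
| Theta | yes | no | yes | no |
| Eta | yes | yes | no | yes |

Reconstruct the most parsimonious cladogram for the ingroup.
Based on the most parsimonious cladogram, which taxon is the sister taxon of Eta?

Zeta

Character polarity is set by the outgroup: the derived state is whichever differs from the outgroup's state, so for II the derived state is 'no', and for the remaining characters it is 'yes'.
I (derived state 'yes') is shared by all ingroup taxa — unites the whole ingroup.
II: derived state 'no' in Theta only — an autapomorphy, so it tells us nothing about relationships among taxa.
III (derived state 'yes') is unique to Theta (autapomorphy; uninformative for grouping).
Only Eta and Zeta show the derived state 'yes' for IV, supporting them as a clade.
Most parsimonious ingroup topology: ((Zeta,Eta),Theta).
Eta and Zeta form a cherry on this tree, so they are sister taxa.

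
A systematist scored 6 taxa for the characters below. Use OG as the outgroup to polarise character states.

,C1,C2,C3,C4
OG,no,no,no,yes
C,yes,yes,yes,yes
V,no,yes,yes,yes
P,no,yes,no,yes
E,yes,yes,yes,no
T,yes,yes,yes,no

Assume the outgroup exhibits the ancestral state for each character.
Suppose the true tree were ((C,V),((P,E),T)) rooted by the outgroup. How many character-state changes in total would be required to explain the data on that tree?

Map each character onto ((C,V),((P,E),T)) (rooted by OG) and count the minimum state changes it requires (Fitch parsimony):
C1: 3; C2: 1; C3: 2; C4: 2.
Total tree length = 8.

8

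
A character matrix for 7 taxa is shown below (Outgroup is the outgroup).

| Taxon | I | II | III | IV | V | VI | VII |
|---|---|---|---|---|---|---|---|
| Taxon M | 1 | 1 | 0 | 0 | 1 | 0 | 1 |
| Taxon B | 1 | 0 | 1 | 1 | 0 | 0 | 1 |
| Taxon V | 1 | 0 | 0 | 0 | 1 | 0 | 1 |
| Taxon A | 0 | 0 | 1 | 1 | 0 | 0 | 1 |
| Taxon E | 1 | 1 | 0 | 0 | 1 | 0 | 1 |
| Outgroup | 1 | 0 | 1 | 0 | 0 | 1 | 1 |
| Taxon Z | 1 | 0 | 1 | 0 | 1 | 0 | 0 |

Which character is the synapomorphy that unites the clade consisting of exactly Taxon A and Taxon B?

IV

Character polarity is set by the outgroup: the derived state is whichever differs from the outgroup's state, so for I, III, VI, VII the derived state is '0', and for the remaining characters it is '1'.
I (derived state '0') is unique to Taxon A (autapomorphy; uninformative for grouping).
II (derived state '1') is shared by Taxon E and Taxon M — a synapomorphy uniting that clade.
Only Taxon E, Taxon M, and Taxon V show the derived state '0' for III, supporting them as a clade.
IV (derived state '1') is shared by Taxon A and Taxon B — a synapomorphy uniting that clade.
V (derived state '1') is shared by Taxon E, Taxon M, Taxon V, and Taxon Z — a synapomorphy uniting that clade.
All ingroup taxa share the derived state '0' for VI; it defines the ingroup but does not resolve relationships within it.
VII (derived state '0') is unique to Taxon Z (autapomorphy; uninformative for grouping).
Most parsimonious ingroup topology: ((((Taxon M,Taxon E),Taxon V),Taxon Z),(Taxon B,Taxon A)).
The clade {Taxon A, Taxon B} is supported by IV: its derived state '1' occurs in exactly those taxa and in no other taxon (including the outgroup).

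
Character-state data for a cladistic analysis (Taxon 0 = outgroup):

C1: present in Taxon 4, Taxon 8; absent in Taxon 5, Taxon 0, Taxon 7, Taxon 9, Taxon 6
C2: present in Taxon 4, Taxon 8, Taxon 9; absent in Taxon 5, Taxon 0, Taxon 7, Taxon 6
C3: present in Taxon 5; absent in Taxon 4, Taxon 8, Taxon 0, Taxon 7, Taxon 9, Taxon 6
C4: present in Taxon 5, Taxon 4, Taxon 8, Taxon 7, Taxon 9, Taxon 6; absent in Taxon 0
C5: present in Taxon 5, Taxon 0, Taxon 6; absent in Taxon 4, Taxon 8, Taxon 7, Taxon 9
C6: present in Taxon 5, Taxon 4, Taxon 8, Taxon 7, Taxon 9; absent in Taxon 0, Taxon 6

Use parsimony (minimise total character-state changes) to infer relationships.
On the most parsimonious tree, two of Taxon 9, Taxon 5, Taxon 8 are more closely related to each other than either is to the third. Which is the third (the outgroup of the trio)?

Taxon 5

Character polarity is set by the outgroup: the derived state is whichever differs from the outgroup's state, so for C5 the derived state is 'absent', and for the remaining characters it is 'present'.
C1 (derived state 'present') is shared by Taxon 4 and Taxon 8 — a synapomorphy uniting that clade.
C2 (derived state 'present') is shared by Taxon 4, Taxon 8, and Taxon 9 — a synapomorphy uniting that clade.
C3: derived state 'present' in Taxon 5 only — an autapomorphy, so it tells us nothing about relationships among taxa.
C4 (derived state 'present') is shared by all ingroup taxa — unites the whole ingroup.
Only Taxon 4, Taxon 7, Taxon 8, and Taxon 9 show the derived state 'absent' for C5, supporting them as a clade.
C6: derived state 'present' in Taxon 4, Taxon 5, Taxon 7, Taxon 8, and Taxon 9 only — synapomorphy for {Taxon 4, Taxon 5, Taxon 7, Taxon 8, Taxon 9}.
Most parsimonious ingroup topology: (((((Taxon 4,Taxon 8),Taxon 9),Taxon 7),Taxon 5),Taxon 6).
Taxon 9 and Taxon 8 share a more recent common ancestor with each other than either does with Taxon 5, so Taxon 5 is the least closely related of the three.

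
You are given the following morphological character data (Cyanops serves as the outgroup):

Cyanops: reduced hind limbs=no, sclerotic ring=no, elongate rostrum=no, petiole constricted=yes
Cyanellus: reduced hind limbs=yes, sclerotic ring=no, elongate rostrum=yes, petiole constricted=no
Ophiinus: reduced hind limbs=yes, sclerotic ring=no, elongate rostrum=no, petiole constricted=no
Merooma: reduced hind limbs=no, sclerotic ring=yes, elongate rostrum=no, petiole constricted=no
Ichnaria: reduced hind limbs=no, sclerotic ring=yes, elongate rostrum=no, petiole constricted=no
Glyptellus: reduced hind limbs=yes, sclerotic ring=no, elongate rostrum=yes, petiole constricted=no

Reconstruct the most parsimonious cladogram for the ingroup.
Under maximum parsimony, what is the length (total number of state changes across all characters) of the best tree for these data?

Character polarity is set by the outgroup: the derived state is whichever differs from the outgroup's state, so for petiole constricted the derived state is 'no', and for the remaining characters it is 'yes'.
Only Cyanellus, Glyptellus, and Ophiinus show the derived state 'yes' for reduced hind limbs, supporting them as a clade.
Only Ichnaria and Merooma show the derived state 'yes' for sclerotic ring, supporting them as a clade.
elongate rostrum (derived state 'yes') is shared by Cyanellus and Glyptellus — a synapomorphy uniting that clade.
All ingroup taxa share the derived state 'no' for petiole constricted; it defines the ingroup but does not resolve relationships within it.
Most parsimonious ingroup topology: (((Cyanellus,Glyptellus),Ophiinus),(Merooma,Ichnaria)).
Changes per character on this tree: reduced hind limbs: 1; sclerotic ring: 1; elongate rostrum: 1; petiole constricted: 1.
Total = 4.

4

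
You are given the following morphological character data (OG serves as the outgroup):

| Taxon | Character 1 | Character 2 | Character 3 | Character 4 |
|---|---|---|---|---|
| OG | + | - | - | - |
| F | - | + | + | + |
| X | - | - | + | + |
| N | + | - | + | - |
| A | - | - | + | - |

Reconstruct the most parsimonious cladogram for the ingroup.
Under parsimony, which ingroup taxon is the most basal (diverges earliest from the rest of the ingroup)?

N

Character polarity is set by the outgroup: the derived state is whichever differs from the outgroup's state, so for Character 1 the derived state is '-', and for the remaining characters it is '+'.
Character 1: derived state '-' in A, F, and X only — synapomorphy for {A, F, X}.
Character 2 (derived state '+') is unique to F (autapomorphy; uninformative for grouping).
Character 3 (derived state '+') is shared by all ingroup taxa — unites the whole ingroup.
Character 4: derived state '+' in F and X only — synapomorphy for {F, X}.
Most parsimonious ingroup topology: (((F,X),A),N).
N is sister to the clade containing all other ingroup taxa, so it is the earliest-diverging (most basal) ingroup lineage.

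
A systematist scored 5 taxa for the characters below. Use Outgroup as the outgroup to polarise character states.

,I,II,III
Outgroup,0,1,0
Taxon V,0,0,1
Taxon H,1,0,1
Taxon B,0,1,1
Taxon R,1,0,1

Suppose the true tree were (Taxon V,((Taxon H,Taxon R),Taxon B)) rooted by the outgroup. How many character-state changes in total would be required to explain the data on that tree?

4

Map each character onto (Taxon V,((Taxon H,Taxon R),Taxon B)) (rooted by Outgroup) and count the minimum state changes it requires (Fitch parsimony):
I: 1; II: 2; III: 1.
Total tree length = 4.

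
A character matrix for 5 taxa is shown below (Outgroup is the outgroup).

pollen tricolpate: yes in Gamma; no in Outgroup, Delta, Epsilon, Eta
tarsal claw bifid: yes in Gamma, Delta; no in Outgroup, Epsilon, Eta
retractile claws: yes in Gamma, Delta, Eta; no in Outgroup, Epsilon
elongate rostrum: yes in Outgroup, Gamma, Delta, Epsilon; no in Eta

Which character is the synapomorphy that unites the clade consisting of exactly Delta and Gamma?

tarsal claw bifid

Character polarity is set by the outgroup: the derived state is whichever differs from the outgroup's state, so for elongate rostrum the derived state is 'no', and for the remaining characters it is 'yes'.
pollen tricolpate (derived state 'yes') is unique to Gamma (autapomorphy; uninformative for grouping).
tarsal claw bifid (derived state 'yes') is shared by Delta and Gamma — a synapomorphy uniting that clade.
retractile claws: derived state 'yes' in Delta, Eta, and Gamma only — synapomorphy for {Delta, Eta, Gamma}.
elongate rostrum (derived state 'no') is unique to Eta (autapomorphy; uninformative for grouping).
Most parsimonious ingroup topology: (((Gamma,Delta),Eta),Epsilon).
The clade {Delta, Gamma} is supported by tarsal claw bifid: its derived state 'yes' occurs in exactly those taxa and in no other taxon (including the outgroup).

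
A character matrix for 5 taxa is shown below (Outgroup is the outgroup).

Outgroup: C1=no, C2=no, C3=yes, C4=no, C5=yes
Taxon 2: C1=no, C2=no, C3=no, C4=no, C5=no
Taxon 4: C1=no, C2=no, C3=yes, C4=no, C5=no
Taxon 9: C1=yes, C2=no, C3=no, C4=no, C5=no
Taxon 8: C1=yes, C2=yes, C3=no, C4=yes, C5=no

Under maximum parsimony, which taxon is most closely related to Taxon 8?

Character polarity is set by the outgroup: the derived state is whichever differs from the outgroup's state, so for C3, C5 the derived state is 'no', and for the remaining characters it is 'yes'.
C1 (derived state 'yes') is shared by Taxon 8 and Taxon 9 — a synapomorphy uniting that clade.
C2: derived state 'yes' in Taxon 8 only — an autapomorphy, so it tells us nothing about relationships among taxa.
C3: derived state 'no' in Taxon 2, Taxon 8, and Taxon 9 only — synapomorphy for {Taxon 2, Taxon 8, Taxon 9}.
C4 (derived state 'yes') is unique to Taxon 8 (autapomorphy; uninformative for grouping).
C5 (derived state 'no') is shared by all ingroup taxa — unites the whole ingroup.
Most parsimonious ingroup topology: (Taxon 4,(Taxon 2,(Taxon 9,Taxon 8))).
Taxon 8 and Taxon 9 form a cherry on this tree, so they are sister taxa.

Taxon 9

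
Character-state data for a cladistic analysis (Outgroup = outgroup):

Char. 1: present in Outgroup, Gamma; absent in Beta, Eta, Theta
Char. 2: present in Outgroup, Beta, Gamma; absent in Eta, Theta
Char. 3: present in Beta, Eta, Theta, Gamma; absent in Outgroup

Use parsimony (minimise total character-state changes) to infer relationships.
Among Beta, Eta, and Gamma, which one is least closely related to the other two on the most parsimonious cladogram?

Gamma

Character polarity is set by the outgroup: the derived state is whichever differs from the outgroup's state, so for Char. 1, Char. 2 the derived state is 'absent', and for the remaining characters it is 'present'.
Only Beta, Eta, and Theta show the derived state 'absent' for Char. 1, supporting them as a clade.
Only Eta and Theta show the derived state 'absent' for Char. 2, supporting them as a clade.
Char. 3 (derived state 'present') is shared by all ingroup taxa — unites the whole ingroup.
Most parsimonious ingroup topology: ((Beta,(Eta,Theta)),Gamma).
Eta and Beta share a more recent common ancestor with each other than either does with Gamma, so Gamma is the least closely related of the three.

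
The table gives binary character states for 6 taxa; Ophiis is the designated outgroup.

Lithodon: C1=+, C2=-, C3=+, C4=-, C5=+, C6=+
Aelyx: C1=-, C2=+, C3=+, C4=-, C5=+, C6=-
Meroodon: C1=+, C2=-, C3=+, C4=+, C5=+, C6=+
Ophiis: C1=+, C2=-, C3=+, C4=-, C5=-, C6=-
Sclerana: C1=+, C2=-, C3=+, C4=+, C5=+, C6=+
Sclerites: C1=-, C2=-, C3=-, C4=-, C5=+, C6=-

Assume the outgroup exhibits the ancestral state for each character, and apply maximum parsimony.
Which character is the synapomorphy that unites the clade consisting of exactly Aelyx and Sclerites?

C1

Character polarity is set by the outgroup: the derived state is whichever differs from the outgroup's state, so for C1, C3 the derived state is '-', and for the remaining characters it is '+'.
C1: derived state '-' in Aelyx and Sclerites only — synapomorphy for {Aelyx, Sclerites}.
C2 (derived state '+') is unique to Aelyx (autapomorphy; uninformative for grouping).
C3: derived state '-' in Sclerites only — an autapomorphy, so it tells us nothing about relationships among taxa.
C4 (derived state '+') is shared by Meroodon and Sclerana — a synapomorphy uniting that clade.
All ingroup taxa share the derived state '+' for C5; it defines the ingroup but does not resolve relationships within it.
C6: derived state '+' in Lithodon, Meroodon, and Sclerana only — synapomorphy for {Lithodon, Meroodon, Sclerana}.
Most parsimonious ingroup topology: (((Sclerana,Meroodon),Lithodon),(Sclerites,Aelyx)).
The clade {Aelyx, Sclerites} is supported by C1: its derived state '-' occurs in exactly those taxa and in no other taxon (including the outgroup).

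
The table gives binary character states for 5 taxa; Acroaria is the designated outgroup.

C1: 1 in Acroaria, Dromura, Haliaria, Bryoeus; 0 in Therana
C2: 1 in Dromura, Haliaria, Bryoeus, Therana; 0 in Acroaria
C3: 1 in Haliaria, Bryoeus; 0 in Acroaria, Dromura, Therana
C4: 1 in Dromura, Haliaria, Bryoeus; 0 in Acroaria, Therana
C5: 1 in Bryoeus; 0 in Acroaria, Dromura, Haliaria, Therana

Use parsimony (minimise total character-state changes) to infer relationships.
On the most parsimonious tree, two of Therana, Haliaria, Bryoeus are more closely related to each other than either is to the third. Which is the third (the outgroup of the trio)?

Therana

Character polarity is set by the outgroup: the derived state is whichever differs from the outgroup's state, so for C1 the derived state is '0', and for the remaining characters it is '1'.
C1: derived state '0' in Therana only — an autapomorphy, so it tells us nothing about relationships among taxa.
C2 (derived state '1') is shared by all ingroup taxa — unites the whole ingroup.
Only Bryoeus and Haliaria show the derived state '1' for C3, supporting them as a clade.
C4 (derived state '1') is shared by Bryoeus, Dromura, and Haliaria — a synapomorphy uniting that clade.
C5: derived state '1' in Bryoeus only — an autapomorphy, so it tells us nothing about relationships among taxa.
Most parsimonious ingroup topology: ((Dromura,(Haliaria,Bryoeus)),Therana).
Bryoeus and Haliaria share a more recent common ancestor with each other than either does with Therana, so Therana is the least closely related of the three.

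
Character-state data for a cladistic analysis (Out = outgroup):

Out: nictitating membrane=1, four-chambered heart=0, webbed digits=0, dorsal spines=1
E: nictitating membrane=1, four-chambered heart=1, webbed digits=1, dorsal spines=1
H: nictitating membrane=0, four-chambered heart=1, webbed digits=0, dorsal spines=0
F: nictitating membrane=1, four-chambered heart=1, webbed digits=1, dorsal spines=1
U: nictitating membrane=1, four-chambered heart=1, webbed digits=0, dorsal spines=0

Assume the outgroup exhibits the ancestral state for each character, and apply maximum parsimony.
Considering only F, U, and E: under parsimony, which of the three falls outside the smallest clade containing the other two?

U

Character polarity is set by the outgroup: the derived state is whichever differs from the outgroup's state, so for nictitating membrane, dorsal spines the derived state is '0', and for the remaining characters it is '1'.
nictitating membrane (derived state '0') is unique to H (autapomorphy; uninformative for grouping).
four-chambered heart (derived state '1') is shared by all ingroup taxa — unites the whole ingroup.
webbed digits (derived state '1') is shared by E and F — a synapomorphy uniting that clade.
dorsal spines (derived state '0') is shared by H and U — a synapomorphy uniting that clade.
Most parsimonious ingroup topology: ((E,F),(H,U)).
E and F share a more recent common ancestor with each other than either does with U, so U is the least closely related of the three.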